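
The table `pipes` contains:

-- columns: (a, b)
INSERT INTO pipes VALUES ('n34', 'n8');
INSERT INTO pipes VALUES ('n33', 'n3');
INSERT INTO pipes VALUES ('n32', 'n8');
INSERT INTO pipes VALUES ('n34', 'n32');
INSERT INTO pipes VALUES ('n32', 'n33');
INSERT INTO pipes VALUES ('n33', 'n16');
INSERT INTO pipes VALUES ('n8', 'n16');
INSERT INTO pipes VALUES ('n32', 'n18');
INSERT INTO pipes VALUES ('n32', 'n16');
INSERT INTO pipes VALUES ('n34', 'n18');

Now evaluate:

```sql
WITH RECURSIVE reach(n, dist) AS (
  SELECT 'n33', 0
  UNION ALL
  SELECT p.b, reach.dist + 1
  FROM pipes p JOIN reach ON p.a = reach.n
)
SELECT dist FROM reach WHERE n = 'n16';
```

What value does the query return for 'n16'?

1

Base: (n33, dist=0).
Iteration 1: edges from {n33} -> (n16, dist=1), (n3, dist=1).
Iteration 2: no outgoing edges from {n16,n3}; recursion stops.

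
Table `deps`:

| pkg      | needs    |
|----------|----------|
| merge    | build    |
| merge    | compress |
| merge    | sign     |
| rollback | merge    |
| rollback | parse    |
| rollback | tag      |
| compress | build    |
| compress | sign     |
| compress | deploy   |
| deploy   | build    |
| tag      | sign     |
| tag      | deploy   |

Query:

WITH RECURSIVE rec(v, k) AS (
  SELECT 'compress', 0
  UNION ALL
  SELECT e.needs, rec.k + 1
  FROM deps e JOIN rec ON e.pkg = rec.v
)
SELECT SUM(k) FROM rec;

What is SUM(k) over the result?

Base: (compress, k=0).
Iteration 1: edges from {compress} -> (build, k=1), (deploy, k=1), (sign, k=1).
Iteration 2: edges from {build,deploy,sign} -> (build, k=2).
Iteration 3: no outgoing edges from {build}; recursion stops.
SUM(k) = 0 + 1 + 1 + 1 + 2 = 5.

5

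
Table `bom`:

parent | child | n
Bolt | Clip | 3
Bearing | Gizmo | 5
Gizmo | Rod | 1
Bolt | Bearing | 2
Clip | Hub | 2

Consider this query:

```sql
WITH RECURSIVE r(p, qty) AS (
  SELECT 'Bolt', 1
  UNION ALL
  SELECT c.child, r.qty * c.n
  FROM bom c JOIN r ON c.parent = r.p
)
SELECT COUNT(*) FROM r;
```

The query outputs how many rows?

Base: (Bolt, qty=1).
Iteration 1: components of {Bolt} -> Bearing = 1*2 = 2, Clip = 1*3 = 3.
Iteration 2: components of {Bearing,Clip} -> Gizmo = 2*5 = 10, Hub = 3*2 = 6.
Iteration 3: components of {Gizmo,Hub} -> Rod = 10*1 = 10.
Iteration 4: no further components; recursion stops.
Total rows emitted: 6.

6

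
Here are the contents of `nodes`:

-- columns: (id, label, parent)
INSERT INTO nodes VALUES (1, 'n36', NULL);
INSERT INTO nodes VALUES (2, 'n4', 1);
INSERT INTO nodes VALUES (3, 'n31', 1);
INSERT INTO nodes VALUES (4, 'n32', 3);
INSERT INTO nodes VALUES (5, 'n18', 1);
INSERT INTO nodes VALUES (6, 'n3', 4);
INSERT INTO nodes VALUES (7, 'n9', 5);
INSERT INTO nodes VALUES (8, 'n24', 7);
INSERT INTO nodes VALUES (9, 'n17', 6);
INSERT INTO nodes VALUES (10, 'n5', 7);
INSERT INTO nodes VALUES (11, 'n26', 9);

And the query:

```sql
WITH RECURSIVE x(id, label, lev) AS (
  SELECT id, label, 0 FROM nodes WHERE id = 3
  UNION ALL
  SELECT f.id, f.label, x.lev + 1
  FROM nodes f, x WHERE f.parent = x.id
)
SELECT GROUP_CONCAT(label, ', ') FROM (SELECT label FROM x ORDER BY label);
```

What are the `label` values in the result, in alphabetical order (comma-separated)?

Base: id=3 (n31) at lev 0.
Iteration 1: rows with parent in {3} -> n32 (id 4, lev 1).
Iteration 2: rows with parent in {4} -> n3 (id 6, lev 2).
Iteration 3: rows with parent in {6} -> n17 (id 9, lev 3).
Iteration 4: rows with parent in {9} -> n26 (id 11, lev 4).
Iteration 5: no rows with parent in {11}; recursion stops.

n17, n26, n3, n31, n32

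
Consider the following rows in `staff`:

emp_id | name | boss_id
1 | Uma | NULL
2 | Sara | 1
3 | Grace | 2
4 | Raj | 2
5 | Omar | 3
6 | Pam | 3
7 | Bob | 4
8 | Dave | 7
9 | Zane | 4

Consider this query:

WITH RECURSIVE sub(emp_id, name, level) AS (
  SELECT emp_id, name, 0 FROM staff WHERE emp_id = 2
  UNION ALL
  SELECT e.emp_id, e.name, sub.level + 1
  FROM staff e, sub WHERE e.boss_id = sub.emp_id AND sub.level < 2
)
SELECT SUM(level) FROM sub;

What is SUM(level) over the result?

Base: emp_id=2 (Sara) at level 0.
Iteration 1: rows with boss_id in {2} -> Grace (id 3, level 1), Raj (id 4, level 1).
Iteration 2: rows with boss_id in {3,4} -> Omar (id 5, level 2), Pam (id 6, level 2), Bob (id 7, level 2), Zane (id 9, level 2).
Iteration 3: level < 2 fails for all current rows; recursion stops.
SUM(level) = 0 + 1 + 1 + 2 + 2 + 2 + 2 = 10.

10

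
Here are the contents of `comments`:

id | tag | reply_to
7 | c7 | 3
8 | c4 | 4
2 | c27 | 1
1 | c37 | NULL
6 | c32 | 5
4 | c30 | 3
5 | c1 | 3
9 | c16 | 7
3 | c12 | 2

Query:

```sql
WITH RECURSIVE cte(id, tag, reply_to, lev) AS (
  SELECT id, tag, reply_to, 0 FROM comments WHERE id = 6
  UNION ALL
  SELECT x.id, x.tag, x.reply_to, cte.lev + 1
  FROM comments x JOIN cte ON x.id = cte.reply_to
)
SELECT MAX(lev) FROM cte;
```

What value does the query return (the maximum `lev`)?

4

Base: id=6 (c32), reply_to=5, lev 0.
Iteration 1: join on id=5 -> c1 (id 5, reply_to=3, lev 1).
Iteration 2: join on id=3 -> c12 (id 3, reply_to=2, lev 2).
Iteration 3: join on id=2 -> c27 (id 2, reply_to=1, lev 3).
Iteration 4: join on id=1 -> c37 (id 1, reply_to=NULL, lev 4).
Iteration 5: reply_to is NULL; no match; recursion stops.
lev values: 0, 1, 2, 3, 4; the maximum is 4.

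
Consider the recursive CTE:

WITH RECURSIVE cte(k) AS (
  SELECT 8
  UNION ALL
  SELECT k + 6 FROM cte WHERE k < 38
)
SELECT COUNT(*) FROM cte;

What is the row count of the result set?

6

Base: k=8.
Iteration 1: 8 < 38 holds -> k = 8 + 6 = 14.
Iteration 2: 14 < 38 holds -> k = 14 + 6 = 20.
Iteration 3: 20 < 38 holds -> k = 20 + 6 = 26.
Iteration 4: 26 < 38 holds -> k = 26 + 6 = 32.
Iteration 5: 32 < 38 holds -> k = 32 + 6 = 38.
Iteration 6: 38 < 38 fails; recursion stops.
Total rows emitted: 6.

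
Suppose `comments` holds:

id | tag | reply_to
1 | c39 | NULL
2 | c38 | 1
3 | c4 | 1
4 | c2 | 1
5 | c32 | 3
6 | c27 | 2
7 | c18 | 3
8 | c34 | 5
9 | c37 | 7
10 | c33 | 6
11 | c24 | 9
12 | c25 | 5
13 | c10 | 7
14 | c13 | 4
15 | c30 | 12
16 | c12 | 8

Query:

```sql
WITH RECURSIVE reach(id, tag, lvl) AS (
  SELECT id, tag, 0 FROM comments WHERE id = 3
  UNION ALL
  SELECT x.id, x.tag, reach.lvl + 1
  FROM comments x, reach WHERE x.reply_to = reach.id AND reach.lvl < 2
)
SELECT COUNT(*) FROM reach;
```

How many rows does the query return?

Base: id=3 (c4) at lvl 0.
Iteration 1: rows with reply_to in {3} -> c32 (id 5, lvl 1), c18 (id 7, lvl 1).
Iteration 2: rows with reply_to in {5,7} -> c34 (id 8, lvl 2), c37 (id 9, lvl 2), c25 (id 12, lvl 2), c10 (id 13, lvl 2).
Iteration 3: lvl < 2 fails for all current rows; recursion stops.
Total rows emitted: 7.

7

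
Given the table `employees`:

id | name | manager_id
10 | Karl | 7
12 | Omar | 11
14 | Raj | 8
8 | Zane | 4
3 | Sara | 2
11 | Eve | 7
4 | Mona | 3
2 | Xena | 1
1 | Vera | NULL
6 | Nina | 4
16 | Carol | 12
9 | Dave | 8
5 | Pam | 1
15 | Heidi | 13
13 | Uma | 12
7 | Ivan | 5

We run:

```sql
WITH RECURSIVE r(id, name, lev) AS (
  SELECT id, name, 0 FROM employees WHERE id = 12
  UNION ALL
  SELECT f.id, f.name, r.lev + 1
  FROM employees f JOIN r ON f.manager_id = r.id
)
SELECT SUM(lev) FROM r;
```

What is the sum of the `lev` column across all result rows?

4

Base: id=12 (Omar) at lev 0.
Iteration 1: rows with manager_id in {12} -> Uma (id 13, lev 1), Carol (id 16, lev 1).
Iteration 2: rows with manager_id in {13,16} -> Heidi (id 15, lev 2).
Iteration 3: no rows with manager_id in {15}; recursion stops.
SUM(lev) = 0 + 1 + 1 + 2 = 4.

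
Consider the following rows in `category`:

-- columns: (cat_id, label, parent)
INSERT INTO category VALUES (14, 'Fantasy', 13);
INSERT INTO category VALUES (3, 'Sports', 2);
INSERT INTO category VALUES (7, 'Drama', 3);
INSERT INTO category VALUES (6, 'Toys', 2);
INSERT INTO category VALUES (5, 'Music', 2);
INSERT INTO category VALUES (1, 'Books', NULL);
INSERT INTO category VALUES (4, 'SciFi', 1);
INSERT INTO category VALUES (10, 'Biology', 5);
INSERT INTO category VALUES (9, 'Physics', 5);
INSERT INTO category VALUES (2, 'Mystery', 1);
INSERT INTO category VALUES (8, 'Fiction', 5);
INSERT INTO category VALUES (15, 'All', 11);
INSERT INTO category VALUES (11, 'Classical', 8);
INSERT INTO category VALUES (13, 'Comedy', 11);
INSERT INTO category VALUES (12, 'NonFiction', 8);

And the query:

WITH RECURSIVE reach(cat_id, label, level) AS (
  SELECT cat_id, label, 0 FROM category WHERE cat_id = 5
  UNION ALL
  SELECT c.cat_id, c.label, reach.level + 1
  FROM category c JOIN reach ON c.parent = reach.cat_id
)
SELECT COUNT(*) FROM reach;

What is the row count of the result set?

9

Base: cat_id=5 (Music) at level 0.
Iteration 1: rows with parent in {5} -> Fiction (id 8, level 1), Physics (id 9, level 1), Biology (id 10, level 1).
Iteration 2: rows with parent in {8,9,10} -> Classical (id 11, level 2), NonFiction (id 12, level 2).
Iteration 3: rows with parent in {11,12} -> Comedy (id 13, level 3), All (id 15, level 3).
Iteration 4: rows with parent in {13,15} -> Fantasy (id 14, level 4).
Iteration 5: no rows with parent in {14}; recursion stops.
Total rows emitted: 9.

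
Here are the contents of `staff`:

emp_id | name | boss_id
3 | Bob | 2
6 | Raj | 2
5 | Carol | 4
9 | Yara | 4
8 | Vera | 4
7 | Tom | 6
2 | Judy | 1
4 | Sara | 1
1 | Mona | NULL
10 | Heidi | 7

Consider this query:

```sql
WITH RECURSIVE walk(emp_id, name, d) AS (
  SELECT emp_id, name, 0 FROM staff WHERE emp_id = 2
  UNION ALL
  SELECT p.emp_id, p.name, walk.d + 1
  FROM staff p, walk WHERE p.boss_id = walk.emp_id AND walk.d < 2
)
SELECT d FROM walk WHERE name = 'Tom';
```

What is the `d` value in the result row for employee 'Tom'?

2

Base: emp_id=2 (Judy) at d 0.
Iteration 1: rows with boss_id in {2} -> Bob (id 3, d 1), Raj (id 6, d 1).
Iteration 2: rows with boss_id in {3,6} -> Tom (id 7, d 2).
Iteration 3: d < 2 fails for all current rows; recursion stops.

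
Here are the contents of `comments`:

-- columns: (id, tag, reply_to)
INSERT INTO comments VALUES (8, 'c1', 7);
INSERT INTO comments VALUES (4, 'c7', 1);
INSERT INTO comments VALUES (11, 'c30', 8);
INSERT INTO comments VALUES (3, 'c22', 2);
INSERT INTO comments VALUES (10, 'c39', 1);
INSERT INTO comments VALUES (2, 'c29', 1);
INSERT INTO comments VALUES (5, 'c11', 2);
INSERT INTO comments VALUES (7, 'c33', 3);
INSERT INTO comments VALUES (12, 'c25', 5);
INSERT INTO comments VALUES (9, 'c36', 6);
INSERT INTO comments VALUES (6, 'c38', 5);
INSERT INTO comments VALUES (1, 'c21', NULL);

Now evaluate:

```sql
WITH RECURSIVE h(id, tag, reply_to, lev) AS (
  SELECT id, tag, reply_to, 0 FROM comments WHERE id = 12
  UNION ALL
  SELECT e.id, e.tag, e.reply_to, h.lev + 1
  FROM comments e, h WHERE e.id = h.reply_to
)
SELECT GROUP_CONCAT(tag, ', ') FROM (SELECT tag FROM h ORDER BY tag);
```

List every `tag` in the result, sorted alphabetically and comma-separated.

Base: id=12 (c25), reply_to=5, lev 0.
Iteration 1: join on id=5 -> c11 (id 5, reply_to=2, lev 1).
Iteration 2: join on id=2 -> c29 (id 2, reply_to=1, lev 2).
Iteration 3: join on id=1 -> c21 (id 1, reply_to=NULL, lev 3).
Iteration 4: reply_to is NULL; no match; recursion stops.

c11, c21, c25, c29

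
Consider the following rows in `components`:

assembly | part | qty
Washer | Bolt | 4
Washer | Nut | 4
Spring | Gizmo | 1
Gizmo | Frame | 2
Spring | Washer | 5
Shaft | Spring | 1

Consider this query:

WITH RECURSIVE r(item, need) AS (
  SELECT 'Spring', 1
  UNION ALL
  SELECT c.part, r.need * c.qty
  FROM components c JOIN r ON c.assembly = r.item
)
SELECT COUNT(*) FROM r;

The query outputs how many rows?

6

Base: (Spring, need=1).
Iteration 1: components of {Spring} -> Gizmo = 1*1 = 1, Washer = 1*5 = 5.
Iteration 2: components of {Gizmo,Washer} -> Bolt = 5*4 = 20, Frame = 1*2 = 2, Nut = 5*4 = 20.
Iteration 3: no further components; recursion stops.
Total rows emitted: 6.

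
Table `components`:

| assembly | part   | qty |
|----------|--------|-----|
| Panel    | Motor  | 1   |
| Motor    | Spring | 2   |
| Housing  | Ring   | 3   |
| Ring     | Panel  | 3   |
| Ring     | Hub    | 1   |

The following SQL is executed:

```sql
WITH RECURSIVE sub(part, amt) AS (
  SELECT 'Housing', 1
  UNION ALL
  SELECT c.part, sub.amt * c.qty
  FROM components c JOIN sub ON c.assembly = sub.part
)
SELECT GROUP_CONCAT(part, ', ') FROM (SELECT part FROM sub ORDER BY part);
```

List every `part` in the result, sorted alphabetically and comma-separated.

Housing, Hub, Motor, Panel, Ring, Spring

Base: (Housing, amt=1).
Iteration 1: components of {Housing} -> Ring = 1*3 = 3.
Iteration 2: components of {Ring} -> Hub = 3*1 = 3, Panel = 3*3 = 9.
Iteration 3: components of {Hub,Panel} -> Motor = 9*1 = 9.
Iteration 4: components of {Motor} -> Spring = 9*2 = 18.
Iteration 5: no further components; recursion stops.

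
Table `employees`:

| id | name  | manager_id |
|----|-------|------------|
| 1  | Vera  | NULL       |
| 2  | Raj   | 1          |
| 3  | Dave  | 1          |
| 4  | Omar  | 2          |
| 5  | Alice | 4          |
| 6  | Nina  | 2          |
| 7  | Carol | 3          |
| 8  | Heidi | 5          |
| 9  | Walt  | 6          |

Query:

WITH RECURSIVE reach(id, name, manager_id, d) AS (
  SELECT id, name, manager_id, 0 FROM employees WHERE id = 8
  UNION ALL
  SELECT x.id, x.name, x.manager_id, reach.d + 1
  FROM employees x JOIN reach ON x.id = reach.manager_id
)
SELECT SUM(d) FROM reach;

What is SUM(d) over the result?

10

Base: id=8 (Heidi), manager_id=5, d 0.
Iteration 1: join on id=5 -> Alice (id 5, manager_id=4, d 1).
Iteration 2: join on id=4 -> Omar (id 4, manager_id=2, d 2).
Iteration 3: join on id=2 -> Raj (id 2, manager_id=1, d 3).
Iteration 4: join on id=1 -> Vera (id 1, manager_id=NULL, d 4).
Iteration 5: manager_id is NULL; no match; recursion stops.
SUM(d) = 0 + 1 + 2 + 3 + 4 = 10.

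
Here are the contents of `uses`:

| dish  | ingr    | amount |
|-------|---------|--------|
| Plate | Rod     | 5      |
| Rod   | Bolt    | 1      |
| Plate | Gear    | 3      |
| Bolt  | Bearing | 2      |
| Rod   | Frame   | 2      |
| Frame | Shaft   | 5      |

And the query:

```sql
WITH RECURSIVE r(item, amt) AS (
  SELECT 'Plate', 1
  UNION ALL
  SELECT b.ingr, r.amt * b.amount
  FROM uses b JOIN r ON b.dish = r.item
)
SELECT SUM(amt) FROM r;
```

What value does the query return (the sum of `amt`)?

84

Base: (Plate, amt=1).
Iteration 1: components of {Plate} -> Gear = 1*3 = 3, Rod = 1*5 = 5.
Iteration 2: components of {Gear,Rod} -> Bolt = 5*1 = 5, Frame = 5*2 = 10.
Iteration 3: components of {Bolt,Frame} -> Bearing = 5*2 = 10, Shaft = 10*5 = 50.
Iteration 4: no further components; recursion stops.
SUM(amt) = 1 + 5 + 3 + 5 + 10 + 10 + 50 = 84.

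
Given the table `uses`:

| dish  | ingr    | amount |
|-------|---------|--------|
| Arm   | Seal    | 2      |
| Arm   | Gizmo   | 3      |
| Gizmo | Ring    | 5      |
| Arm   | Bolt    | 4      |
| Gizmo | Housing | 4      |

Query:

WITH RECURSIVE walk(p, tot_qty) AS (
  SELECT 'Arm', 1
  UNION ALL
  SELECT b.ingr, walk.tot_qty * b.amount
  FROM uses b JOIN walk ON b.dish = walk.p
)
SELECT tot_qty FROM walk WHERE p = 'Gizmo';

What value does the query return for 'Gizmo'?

Base: (Arm, tot_qty=1).
Iteration 1: components of {Arm} -> Bolt = 1*4 = 4, Gizmo = 1*3 = 3, Seal = 1*2 = 2.
Iteration 2: components of {Bolt,Gizmo,Seal} -> Housing = 3*4 = 12, Ring = 3*5 = 15.
Iteration 3: no further components; recursion stops.

3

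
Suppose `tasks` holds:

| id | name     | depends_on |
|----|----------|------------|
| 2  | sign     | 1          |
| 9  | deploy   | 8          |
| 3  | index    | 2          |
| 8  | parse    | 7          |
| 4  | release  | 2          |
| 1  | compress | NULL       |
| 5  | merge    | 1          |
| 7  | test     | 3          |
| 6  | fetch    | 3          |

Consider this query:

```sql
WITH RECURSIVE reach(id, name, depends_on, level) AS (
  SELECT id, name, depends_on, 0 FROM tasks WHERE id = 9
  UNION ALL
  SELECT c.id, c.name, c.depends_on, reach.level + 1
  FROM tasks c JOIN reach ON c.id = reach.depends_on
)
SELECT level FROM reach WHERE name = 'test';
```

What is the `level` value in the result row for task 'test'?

Base: id=9 (deploy), depends_on=8, level 0.
Iteration 1: join on id=8 -> parse (id 8, depends_on=7, level 1).
Iteration 2: join on id=7 -> test (id 7, depends_on=3, level 2).
Iteration 3: join on id=3 -> index (id 3, depends_on=2, level 3).
Iteration 4: join on id=2 -> sign (id 2, depends_on=1, level 4).
Iteration 5: join on id=1 -> compress (id 1, depends_on=NULL, level 5).
Iteration 6: depends_on is NULL; no match; recursion stops.

2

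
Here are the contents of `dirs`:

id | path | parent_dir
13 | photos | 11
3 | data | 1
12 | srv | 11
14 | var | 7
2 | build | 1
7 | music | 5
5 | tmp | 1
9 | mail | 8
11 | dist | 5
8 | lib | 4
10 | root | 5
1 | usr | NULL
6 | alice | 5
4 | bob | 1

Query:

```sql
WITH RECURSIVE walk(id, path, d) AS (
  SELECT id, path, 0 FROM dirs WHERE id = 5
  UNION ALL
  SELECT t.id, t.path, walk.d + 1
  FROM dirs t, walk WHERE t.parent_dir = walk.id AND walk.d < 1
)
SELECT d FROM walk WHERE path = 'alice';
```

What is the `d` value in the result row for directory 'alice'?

Base: id=5 (tmp) at d 0.
Iteration 1: rows with parent_dir in {5} -> alice (id 6, d 1), music (id 7, d 1), root (id 10, d 1), dist (id 11, d 1).
Iteration 2: d < 1 fails for all current rows; recursion stops.

1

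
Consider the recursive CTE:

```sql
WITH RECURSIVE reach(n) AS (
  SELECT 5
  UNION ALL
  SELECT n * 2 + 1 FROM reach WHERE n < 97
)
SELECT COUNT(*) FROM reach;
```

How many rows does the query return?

6

Base: n=5.
Iteration 1: 5 < 97 holds -> n = 5 * 2 + 1 = 11.
Iteration 2: 11 < 97 holds -> n = 11 * 2 + 1 = 23.
Iteration 3: 23 < 97 holds -> n = 23 * 2 + 1 = 47.
Iteration 4: 47 < 97 holds -> n = 47 * 2 + 1 = 95.
Iteration 5: 95 < 97 holds -> n = 95 * 2 + 1 = 191.
Iteration 6: 191 < 97 fails; recursion stops.
Total rows emitted: 6.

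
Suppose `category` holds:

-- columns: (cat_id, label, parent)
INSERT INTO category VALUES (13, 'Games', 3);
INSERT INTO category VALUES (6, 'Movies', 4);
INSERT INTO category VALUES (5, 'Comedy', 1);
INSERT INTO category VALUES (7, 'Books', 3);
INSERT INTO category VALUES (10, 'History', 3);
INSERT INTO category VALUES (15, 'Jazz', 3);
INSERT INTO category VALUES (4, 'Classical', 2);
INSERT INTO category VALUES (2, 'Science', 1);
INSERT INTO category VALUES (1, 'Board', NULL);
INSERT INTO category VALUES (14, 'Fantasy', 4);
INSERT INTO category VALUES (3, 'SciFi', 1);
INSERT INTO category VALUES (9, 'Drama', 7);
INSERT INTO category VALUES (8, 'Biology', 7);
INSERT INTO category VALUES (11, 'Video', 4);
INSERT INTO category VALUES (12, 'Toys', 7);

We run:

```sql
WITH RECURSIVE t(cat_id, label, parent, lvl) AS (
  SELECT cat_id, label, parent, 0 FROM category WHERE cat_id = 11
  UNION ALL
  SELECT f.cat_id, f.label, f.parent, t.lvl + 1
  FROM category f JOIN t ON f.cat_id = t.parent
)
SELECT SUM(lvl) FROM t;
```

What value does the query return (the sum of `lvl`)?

6

Base: cat_id=11 (Video), parent=4, lvl 0.
Iteration 1: join on cat_id=4 -> Classical (id 4, parent=2, lvl 1).
Iteration 2: join on cat_id=2 -> Science (id 2, parent=1, lvl 2).
Iteration 3: join on cat_id=1 -> Board (id 1, parent=NULL, lvl 3).
Iteration 4: parent is NULL; no match; recursion stops.
SUM(lvl) = 0 + 1 + 2 + 3 = 6.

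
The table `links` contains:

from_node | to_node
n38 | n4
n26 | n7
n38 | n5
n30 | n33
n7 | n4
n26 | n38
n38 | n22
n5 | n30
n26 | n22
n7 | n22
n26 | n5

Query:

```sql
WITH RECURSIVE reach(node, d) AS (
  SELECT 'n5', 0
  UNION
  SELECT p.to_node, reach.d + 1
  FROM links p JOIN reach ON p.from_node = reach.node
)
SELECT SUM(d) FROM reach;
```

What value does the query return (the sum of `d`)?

3

Base: (n5, d=0).
Iteration 1: edges from {n5} -> (n30, d=1).
Iteration 2: edges from {n30} -> (n33, d=2).
Iteration 3: no outgoing edges from {n33}; recursion stops.
SUM(d) = 0 + 1 + 2 = 3.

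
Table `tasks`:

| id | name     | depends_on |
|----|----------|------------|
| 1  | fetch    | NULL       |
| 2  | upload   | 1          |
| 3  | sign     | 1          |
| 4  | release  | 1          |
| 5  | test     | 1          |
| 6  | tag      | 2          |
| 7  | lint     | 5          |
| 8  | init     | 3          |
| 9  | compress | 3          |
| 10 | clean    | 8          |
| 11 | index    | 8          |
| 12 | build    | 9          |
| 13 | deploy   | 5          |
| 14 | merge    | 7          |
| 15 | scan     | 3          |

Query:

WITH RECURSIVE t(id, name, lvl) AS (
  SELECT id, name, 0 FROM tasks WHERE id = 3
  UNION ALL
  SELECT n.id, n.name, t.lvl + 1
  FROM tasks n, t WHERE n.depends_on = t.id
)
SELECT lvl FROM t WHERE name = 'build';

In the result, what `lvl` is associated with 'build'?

Base: id=3 (sign) at lvl 0.
Iteration 1: rows with depends_on in {3} -> init (id 8, lvl 1), compress (id 9, lvl 1), scan (id 15, lvl 1).
Iteration 2: rows with depends_on in {8,9,15} -> clean (id 10, lvl 2), index (id 11, lvl 2), build (id 12, lvl 2).
Iteration 3: no rows with depends_on in {10,11,12}; recursion stops.

2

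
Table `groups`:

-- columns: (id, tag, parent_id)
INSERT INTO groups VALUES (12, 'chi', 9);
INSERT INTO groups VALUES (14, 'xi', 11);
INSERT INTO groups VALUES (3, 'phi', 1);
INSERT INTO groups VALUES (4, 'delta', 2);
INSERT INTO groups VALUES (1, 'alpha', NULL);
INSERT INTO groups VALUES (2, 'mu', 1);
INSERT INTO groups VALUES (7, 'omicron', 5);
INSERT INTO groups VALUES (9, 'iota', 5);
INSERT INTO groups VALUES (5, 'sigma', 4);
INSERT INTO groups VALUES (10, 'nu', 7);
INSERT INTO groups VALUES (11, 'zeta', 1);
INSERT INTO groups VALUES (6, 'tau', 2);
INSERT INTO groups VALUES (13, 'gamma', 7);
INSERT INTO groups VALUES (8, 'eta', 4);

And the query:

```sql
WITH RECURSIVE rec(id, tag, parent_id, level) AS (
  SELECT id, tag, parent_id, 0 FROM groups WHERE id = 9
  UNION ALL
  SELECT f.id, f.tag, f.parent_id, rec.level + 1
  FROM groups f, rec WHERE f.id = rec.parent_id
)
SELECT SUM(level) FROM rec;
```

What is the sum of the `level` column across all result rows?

10

Base: id=9 (iota), parent_id=5, level 0.
Iteration 1: join on id=5 -> sigma (id 5, parent_id=4, level 1).
Iteration 2: join on id=4 -> delta (id 4, parent_id=2, level 2).
Iteration 3: join on id=2 -> mu (id 2, parent_id=1, level 3).
Iteration 4: join on id=1 -> alpha (id 1, parent_id=NULL, level 4).
Iteration 5: parent_id is NULL; no match; recursion stops.
SUM(level) = 0 + 1 + 2 + 3 + 4 = 10.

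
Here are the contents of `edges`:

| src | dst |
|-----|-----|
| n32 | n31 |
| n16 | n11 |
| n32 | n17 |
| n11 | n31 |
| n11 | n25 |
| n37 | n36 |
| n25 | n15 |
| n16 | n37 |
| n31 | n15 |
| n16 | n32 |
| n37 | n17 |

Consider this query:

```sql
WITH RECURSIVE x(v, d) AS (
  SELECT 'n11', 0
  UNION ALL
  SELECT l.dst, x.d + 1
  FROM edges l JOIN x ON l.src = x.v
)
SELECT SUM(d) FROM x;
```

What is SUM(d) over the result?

Base: (n11, d=0).
Iteration 1: edges from {n11} -> (n25, d=1), (n31, d=1).
Iteration 2: edges from {n25,n31} -> (n15, d=2) x2. [UNION ALL keeps all 2 new rows, including repeats]
Iteration 3: no outgoing edges from {n15}; recursion stops.
SUM(d) = 0 + 1 + 1 + 2 + 2 = 6.

6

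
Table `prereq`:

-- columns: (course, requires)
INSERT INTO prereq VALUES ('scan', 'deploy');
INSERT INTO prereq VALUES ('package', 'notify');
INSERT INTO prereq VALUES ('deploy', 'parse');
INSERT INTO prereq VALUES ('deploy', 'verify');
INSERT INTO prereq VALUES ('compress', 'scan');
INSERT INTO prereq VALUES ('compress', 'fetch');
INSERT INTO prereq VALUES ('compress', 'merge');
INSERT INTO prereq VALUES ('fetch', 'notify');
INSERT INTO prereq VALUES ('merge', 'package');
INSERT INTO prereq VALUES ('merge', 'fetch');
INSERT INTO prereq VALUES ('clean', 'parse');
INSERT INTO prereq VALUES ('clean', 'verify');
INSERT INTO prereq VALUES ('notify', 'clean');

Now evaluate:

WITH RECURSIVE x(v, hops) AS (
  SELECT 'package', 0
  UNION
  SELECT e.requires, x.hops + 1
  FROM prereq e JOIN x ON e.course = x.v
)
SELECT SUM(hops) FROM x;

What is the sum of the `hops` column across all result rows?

9

Base: (package, hops=0).
Iteration 1: edges from {package} -> (notify, hops=1).
Iteration 2: edges from {notify} -> (clean, hops=2).
Iteration 3: edges from {clean} -> (parse, hops=3), (verify, hops=3).
Iteration 4: no outgoing edges from {parse,verify}; recursion stops.
SUM(hops) = 0 + 1 + 2 + 3 + 3 = 9.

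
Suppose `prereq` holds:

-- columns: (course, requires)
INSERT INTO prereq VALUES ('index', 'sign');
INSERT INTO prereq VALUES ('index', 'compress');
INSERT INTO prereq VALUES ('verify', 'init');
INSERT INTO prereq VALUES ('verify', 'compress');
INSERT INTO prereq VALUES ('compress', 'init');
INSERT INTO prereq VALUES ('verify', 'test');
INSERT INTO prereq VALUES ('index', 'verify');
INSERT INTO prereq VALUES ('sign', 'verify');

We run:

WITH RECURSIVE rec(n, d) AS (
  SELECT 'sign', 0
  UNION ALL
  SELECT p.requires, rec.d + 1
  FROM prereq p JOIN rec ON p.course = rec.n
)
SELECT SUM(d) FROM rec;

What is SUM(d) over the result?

Base: (sign, d=0).
Iteration 1: edges from {sign} -> (verify, d=1).
Iteration 2: edges from {verify} -> (compress, d=2), (init, d=2), (test, d=2).
Iteration 3: edges from {compress,init,test} -> (init, d=3).
Iteration 4: no outgoing edges from {init}; recursion stops.
SUM(d) = 0 + 1 + 2 + 2 + 2 + 3 = 10.

10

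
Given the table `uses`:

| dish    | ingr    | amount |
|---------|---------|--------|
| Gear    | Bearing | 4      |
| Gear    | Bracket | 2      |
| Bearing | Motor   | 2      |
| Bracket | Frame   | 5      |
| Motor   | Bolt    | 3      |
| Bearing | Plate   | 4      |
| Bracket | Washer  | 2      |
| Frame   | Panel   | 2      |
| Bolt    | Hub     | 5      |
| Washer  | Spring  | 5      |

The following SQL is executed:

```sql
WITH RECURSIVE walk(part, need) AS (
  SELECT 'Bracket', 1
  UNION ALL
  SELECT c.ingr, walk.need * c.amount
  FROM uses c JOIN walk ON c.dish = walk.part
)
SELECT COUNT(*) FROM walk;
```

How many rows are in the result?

5

Base: (Bracket, need=1).
Iteration 1: components of {Bracket} -> Frame = 1*5 = 5, Washer = 1*2 = 2.
Iteration 2: components of {Frame,Washer} -> Panel = 5*2 = 10, Spring = 2*5 = 10.
Iteration 3: no further components; recursion stops.
Total rows emitted: 5.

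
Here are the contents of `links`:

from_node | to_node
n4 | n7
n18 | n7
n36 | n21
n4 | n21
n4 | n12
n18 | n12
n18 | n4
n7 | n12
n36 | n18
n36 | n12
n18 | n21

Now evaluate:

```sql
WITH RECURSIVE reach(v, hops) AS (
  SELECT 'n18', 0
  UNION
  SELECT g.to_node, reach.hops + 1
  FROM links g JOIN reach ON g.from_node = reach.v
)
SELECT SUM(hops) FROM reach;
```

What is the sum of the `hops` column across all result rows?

Base: (n18, hops=0).
Iteration 1: edges from {n18} -> (n12, hops=1), (n21, hops=1), (n4, hops=1), (n7, hops=1).
Iteration 2: edges from {n12,n21,n4,n7} -> (n12, hops=2), (n21, hops=2), (n7, hops=2). [UNION drops 1 duplicate row(s)]
Iteration 3: edges from {n12,n21,n7} -> (n12, hops=3).
Iteration 4: no outgoing edges from {n12}; recursion stops.
SUM(hops) = 0 + 1 + 1 + 1 + 1 + 2 + 2 + 2 + 3 = 13.

13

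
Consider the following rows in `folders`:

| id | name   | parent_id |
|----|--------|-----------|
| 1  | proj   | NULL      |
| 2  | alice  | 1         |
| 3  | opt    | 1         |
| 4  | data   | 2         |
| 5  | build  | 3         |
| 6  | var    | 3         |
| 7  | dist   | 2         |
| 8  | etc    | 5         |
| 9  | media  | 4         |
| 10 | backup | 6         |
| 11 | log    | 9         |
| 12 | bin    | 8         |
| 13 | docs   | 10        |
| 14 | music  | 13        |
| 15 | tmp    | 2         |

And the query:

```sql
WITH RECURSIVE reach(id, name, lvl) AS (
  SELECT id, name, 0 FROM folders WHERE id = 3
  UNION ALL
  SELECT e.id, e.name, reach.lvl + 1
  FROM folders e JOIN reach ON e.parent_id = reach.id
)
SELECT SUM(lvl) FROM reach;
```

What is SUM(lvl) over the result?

16

Base: id=3 (opt) at lvl 0.
Iteration 1: rows with parent_id in {3} -> build (id 5, lvl 1), var (id 6, lvl 1).
Iteration 2: rows with parent_id in {5,6} -> etc (id 8, lvl 2), backup (id 10, lvl 2).
Iteration 3: rows with parent_id in {8,10} -> bin (id 12, lvl 3), docs (id 13, lvl 3).
Iteration 4: rows with parent_id in {12,13} -> music (id 14, lvl 4).
Iteration 5: no rows with parent_id in {14}; recursion stops.
SUM(lvl) = 0 + 1 + 1 + 2 + 2 + 3 + 3 + 4 = 16.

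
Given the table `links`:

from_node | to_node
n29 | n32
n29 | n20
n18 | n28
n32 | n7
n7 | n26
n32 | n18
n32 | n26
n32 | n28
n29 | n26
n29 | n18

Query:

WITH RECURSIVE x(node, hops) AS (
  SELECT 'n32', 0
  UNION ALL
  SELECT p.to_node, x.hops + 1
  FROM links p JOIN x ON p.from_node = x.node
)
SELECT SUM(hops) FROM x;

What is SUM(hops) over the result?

Base: (n32, hops=0).
Iteration 1: edges from {n32} -> (n18, hops=1), (n26, hops=1), (n28, hops=1), (n7, hops=1).
Iteration 2: edges from {n18,n26,n28,n7} -> (n26, hops=2), (n28, hops=2).
Iteration 3: no outgoing edges from {n26,n28}; recursion stops.
SUM(hops) = 0 + 1 + 1 + 1 + 1 + 2 + 2 = 8.

8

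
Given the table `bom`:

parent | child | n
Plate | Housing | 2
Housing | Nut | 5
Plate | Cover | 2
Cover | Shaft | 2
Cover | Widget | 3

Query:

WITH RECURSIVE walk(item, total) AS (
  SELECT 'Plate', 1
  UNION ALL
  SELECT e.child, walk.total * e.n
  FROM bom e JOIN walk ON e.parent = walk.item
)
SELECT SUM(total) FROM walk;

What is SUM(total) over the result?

Base: (Plate, total=1).
Iteration 1: components of {Plate} -> Cover = 1*2 = 2, Housing = 1*2 = 2.
Iteration 2: components of {Cover,Housing} -> Nut = 2*5 = 10, Shaft = 2*2 = 4, Widget = 2*3 = 6.
Iteration 3: no further components; recursion stops.
SUM(total) = 1 + 2 + 2 + 10 + 4 + 6 = 25.

25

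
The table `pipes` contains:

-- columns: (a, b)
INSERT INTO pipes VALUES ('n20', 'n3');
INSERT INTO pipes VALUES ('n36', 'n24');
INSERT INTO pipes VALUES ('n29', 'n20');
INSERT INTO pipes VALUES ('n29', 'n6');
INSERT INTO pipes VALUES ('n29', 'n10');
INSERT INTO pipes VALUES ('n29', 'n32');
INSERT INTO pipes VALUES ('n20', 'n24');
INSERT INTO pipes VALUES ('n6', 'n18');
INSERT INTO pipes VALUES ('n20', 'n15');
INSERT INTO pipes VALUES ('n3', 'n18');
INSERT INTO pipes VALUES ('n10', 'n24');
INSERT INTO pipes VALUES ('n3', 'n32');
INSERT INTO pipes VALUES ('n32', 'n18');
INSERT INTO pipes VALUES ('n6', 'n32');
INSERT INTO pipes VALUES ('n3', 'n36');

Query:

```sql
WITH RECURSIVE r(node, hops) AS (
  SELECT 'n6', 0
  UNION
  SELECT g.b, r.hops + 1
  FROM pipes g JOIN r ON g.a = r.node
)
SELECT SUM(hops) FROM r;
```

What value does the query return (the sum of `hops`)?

Base: (n6, hops=0).
Iteration 1: edges from {n6} -> (n18, hops=1), (n32, hops=1).
Iteration 2: edges from {n18,n32} -> (n18, hops=2).
Iteration 3: no outgoing edges from {n18}; recursion stops.
SUM(hops) = 0 + 1 + 1 + 2 = 4.

4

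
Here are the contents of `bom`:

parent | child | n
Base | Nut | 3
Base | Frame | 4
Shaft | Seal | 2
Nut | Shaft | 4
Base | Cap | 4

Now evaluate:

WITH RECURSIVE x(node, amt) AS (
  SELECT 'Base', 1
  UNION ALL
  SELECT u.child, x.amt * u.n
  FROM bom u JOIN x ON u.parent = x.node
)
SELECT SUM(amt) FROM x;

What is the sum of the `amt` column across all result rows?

48

Base: (Base, amt=1).
Iteration 1: components of {Base} -> Cap = 1*4 = 4, Frame = 1*4 = 4, Nut = 1*3 = 3.
Iteration 2: components of {Cap,Frame,Nut} -> Shaft = 3*4 = 12.
Iteration 3: components of {Shaft} -> Seal = 12*2 = 24.
Iteration 4: no further components; recursion stops.
SUM(amt) = 1 + 4 + 3 + 4 + 12 + 24 = 48.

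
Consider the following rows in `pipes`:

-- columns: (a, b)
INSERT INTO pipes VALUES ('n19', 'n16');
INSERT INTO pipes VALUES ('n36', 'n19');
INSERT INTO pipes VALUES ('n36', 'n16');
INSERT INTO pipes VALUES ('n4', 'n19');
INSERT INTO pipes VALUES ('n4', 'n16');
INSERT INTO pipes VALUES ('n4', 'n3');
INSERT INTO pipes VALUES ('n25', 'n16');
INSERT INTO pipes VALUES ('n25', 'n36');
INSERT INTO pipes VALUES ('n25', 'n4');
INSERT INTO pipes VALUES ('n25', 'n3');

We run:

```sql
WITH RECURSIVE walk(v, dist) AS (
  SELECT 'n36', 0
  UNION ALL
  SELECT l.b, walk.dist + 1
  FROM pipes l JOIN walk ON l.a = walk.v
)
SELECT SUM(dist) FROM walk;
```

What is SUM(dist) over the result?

Base: (n36, dist=0).
Iteration 1: edges from {n36} -> (n16, dist=1), (n19, dist=1).
Iteration 2: edges from {n16,n19} -> (n16, dist=2).
Iteration 3: no outgoing edges from {n16}; recursion stops.
SUM(dist) = 0 + 1 + 1 + 2 = 4.

4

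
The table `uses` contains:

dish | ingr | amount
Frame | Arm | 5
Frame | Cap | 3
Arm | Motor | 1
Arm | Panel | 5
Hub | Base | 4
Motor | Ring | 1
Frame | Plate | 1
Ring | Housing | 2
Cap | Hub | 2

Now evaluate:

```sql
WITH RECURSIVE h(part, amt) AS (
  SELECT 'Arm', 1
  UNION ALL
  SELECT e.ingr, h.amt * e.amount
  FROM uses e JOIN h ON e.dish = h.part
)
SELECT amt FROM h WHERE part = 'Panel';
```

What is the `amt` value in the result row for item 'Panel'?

Base: (Arm, amt=1).
Iteration 1: components of {Arm} -> Motor = 1*1 = 1, Panel = 1*5 = 5.
Iteration 2: components of {Motor,Panel} -> Ring = 1*1 = 1.
Iteration 3: components of {Ring} -> Housing = 1*2 = 2.
Iteration 4: no further components; recursion stops.

5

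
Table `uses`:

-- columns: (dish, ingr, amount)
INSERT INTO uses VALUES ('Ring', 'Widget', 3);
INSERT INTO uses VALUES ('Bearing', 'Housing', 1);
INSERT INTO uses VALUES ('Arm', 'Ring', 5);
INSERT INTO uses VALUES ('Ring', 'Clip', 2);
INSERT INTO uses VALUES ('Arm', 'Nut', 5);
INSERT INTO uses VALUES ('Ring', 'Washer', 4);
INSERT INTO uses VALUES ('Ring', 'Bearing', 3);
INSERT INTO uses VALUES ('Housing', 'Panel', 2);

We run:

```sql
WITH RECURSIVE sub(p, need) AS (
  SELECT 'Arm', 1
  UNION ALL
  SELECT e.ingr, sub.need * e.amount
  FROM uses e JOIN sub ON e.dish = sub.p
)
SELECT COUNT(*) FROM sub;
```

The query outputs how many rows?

9

Base: (Arm, need=1).
Iteration 1: components of {Arm} -> Nut = 1*5 = 5, Ring = 1*5 = 5.
Iteration 2: components of {Nut,Ring} -> Bearing = 5*3 = 15, Clip = 5*2 = 10, Washer = 5*4 = 20, Widget = 5*3 = 15.
Iteration 3: components of {Bearing,Clip,Washer,Widget} -> Housing = 15*1 = 15.
Iteration 4: components of {Housing} -> Panel = 15*2 = 30.
Iteration 5: no further components; recursion stops.
Total rows emitted: 9.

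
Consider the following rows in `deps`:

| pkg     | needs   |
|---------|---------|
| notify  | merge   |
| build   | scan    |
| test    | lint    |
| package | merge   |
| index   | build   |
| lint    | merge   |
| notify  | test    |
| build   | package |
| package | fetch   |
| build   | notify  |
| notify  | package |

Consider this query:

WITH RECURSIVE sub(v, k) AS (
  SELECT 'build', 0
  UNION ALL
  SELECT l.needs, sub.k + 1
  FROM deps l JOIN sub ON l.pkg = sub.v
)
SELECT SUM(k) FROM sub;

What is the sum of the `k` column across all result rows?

Base: (build, k=0).
Iteration 1: edges from {build} -> (notify, k=1), (package, k=1), (scan, k=1).
Iteration 2: edges from {notify,package,scan} -> (fetch, k=2), (merge, k=2) x2, (package, k=2), (test, k=2). [UNION ALL keeps all 5 new rows, including repeats]
Iteration 3: edges from {fetch,merge,package,test} -> (fetch, k=3), (lint, k=3), (merge, k=3).
Iteration 4: edges from {fetch,lint,merge} -> (merge, k=4).
Iteration 5: no outgoing edges from {merge}; recursion stops.
SUM(k) = 0 + 1 + 1 + 1 + 2 + 2 + 2 + 2 + 2 + 3 + 3 + 3 + 4 = 26.

26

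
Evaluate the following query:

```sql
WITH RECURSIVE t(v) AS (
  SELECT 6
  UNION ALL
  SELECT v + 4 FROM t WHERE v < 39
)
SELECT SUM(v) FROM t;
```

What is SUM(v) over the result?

240

Base: v=6.
Iteration 1: 6 < 39 holds -> v = 6 + 4 = 10.
Iteration 2: 10 < 39 holds -> v = 10 + 4 = 14.
Iteration 3: 14 < 39 holds -> v = 14 + 4 = 18.
Iteration 4: 18 < 39 holds -> v = 18 + 4 = 22.
Iteration 5: 22 < 39 holds -> v = 22 + 4 = 26.
Iteration 6: 26 < 39 holds -> v = 26 + 4 = 30.
Iteration 7: 30 < 39 holds -> v = 30 + 4 = 34.
Iteration 8: 34 < 39 holds -> v = 34 + 4 = 38.
Iteration 9: 38 < 39 holds -> v = 38 + 4 = 42.
Iteration 10: 42 < 39 fails; recursion stops.
SUM(v) = 6 + 10 + 14 + 18 + 22 + 26 + 30 + 34 + 38 + 42 = 240.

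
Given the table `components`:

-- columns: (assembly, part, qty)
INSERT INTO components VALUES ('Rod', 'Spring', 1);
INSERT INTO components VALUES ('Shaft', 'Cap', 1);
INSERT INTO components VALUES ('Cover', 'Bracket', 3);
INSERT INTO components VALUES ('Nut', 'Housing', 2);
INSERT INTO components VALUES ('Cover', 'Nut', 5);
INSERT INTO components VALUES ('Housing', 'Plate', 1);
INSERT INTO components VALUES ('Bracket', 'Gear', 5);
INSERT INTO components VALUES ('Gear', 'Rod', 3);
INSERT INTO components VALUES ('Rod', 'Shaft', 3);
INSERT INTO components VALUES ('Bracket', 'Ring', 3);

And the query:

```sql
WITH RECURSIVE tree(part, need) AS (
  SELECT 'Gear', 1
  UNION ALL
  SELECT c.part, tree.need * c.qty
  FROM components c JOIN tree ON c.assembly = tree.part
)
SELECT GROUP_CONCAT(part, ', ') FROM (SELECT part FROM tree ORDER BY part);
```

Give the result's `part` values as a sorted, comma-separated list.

Base: (Gear, need=1).
Iteration 1: components of {Gear} -> Rod = 1*3 = 3.
Iteration 2: components of {Rod} -> Shaft = 3*3 = 9, Spring = 3*1 = 3.
Iteration 3: components of {Shaft,Spring} -> Cap = 9*1 = 9.
Iteration 4: no further components; recursion stops.

Cap, Gear, Rod, Shaft, Spring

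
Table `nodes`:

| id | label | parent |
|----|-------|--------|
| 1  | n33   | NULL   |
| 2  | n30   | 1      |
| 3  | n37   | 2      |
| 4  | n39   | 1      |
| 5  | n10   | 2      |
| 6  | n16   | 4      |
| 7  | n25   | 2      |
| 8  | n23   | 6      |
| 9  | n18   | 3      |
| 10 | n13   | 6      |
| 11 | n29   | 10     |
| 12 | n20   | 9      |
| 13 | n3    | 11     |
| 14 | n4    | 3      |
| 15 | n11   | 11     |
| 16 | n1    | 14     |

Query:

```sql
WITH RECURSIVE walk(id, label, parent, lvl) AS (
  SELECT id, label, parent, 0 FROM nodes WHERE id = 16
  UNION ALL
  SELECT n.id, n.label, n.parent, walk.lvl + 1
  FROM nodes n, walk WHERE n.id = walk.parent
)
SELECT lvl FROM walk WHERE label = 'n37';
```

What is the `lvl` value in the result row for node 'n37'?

Base: id=16 (n1), parent=14, lvl 0.
Iteration 1: join on id=14 -> n4 (id 14, parent=3, lvl 1).
Iteration 2: join on id=3 -> n37 (id 3, parent=2, lvl 2).
Iteration 3: join on id=2 -> n30 (id 2, parent=1, lvl 3).
Iteration 4: join on id=1 -> n33 (id 1, parent=NULL, lvl 4).
Iteration 5: parent is NULL; no match; recursion stops.

2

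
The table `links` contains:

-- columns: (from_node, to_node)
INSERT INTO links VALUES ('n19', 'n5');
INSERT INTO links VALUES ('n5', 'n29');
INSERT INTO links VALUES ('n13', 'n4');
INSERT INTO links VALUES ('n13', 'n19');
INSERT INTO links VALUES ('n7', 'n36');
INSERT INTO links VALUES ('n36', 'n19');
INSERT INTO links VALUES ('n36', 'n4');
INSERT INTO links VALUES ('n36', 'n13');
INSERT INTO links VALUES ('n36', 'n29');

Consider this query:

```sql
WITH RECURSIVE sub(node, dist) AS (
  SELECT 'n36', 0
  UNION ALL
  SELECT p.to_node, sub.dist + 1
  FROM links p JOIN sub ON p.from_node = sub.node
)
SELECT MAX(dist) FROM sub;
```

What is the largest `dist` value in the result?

4

Base: (n36, dist=0).
Iteration 1: edges from {n36} -> (n13, dist=1), (n19, dist=1), (n29, dist=1), (n4, dist=1).
Iteration 2: edges from {n13,n19,n29,n4} -> (n19, dist=2), (n4, dist=2), (n5, dist=2).
Iteration 3: edges from {n19,n4,n5} -> (n29, dist=3), (n5, dist=3).
Iteration 4: edges from {n29,n5} -> (n29, dist=4).
Iteration 5: no outgoing edges from {n29}; recursion stops.
dist values: 0, 1, 1, 1, 1, 2, 2, 2, 3, 3, 4; the maximum is 4.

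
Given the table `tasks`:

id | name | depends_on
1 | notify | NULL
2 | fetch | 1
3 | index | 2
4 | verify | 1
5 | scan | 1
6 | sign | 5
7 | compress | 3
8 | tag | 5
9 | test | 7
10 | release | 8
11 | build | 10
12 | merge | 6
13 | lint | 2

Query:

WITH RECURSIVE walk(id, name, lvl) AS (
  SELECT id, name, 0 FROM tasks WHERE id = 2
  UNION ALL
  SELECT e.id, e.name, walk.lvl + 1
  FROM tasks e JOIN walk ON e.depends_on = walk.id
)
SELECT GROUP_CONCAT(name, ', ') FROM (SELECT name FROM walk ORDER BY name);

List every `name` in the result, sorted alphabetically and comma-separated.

compress, fetch, index, lint, test

Base: id=2 (fetch) at lvl 0.
Iteration 1: rows with depends_on in {2} -> index (id 3, lvl 1), lint (id 13, lvl 1).
Iteration 2: rows with depends_on in {3,13} -> compress (id 7, lvl 2).
Iteration 3: rows with depends_on in {7} -> test (id 9, lvl 3).
Iteration 4: no rows with depends_on in {9}; recursion stops.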